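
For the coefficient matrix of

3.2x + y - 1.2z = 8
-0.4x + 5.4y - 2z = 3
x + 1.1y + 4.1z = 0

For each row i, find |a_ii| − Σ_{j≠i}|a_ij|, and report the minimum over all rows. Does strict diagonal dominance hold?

1

row 1: |3.2| − (1+1.2) = 1
row 2: |5.4| − (0.4+2) = 3
row 3: |4.1| − (1+1.1) = 2
minimum over rows = 1 → strictly diagonally dominant (convergence guaranteed)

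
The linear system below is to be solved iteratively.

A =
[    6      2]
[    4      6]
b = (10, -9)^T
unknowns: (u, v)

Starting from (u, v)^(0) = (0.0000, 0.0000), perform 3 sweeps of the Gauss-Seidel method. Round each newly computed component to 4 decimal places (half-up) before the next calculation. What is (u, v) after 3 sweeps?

Iteration 1:
  u = (10 - (2)·0.0000) / (6) = 1.6667
  v = (-9 - (4)·1.6667) / (6) = -2.6111
Iteration 2:
  u = (10 - (2)·-2.6111) / (6) = 2.5370
  v = (-9 - (4)·2.5370) / (6) = -3.1913
Iteration 3:
  u = (10 - (2)·-3.1913) / (6) = 2.7304
  v = (-9 - (4)·2.7304) / (6) = -3.3203

(2.7304, -3.3203)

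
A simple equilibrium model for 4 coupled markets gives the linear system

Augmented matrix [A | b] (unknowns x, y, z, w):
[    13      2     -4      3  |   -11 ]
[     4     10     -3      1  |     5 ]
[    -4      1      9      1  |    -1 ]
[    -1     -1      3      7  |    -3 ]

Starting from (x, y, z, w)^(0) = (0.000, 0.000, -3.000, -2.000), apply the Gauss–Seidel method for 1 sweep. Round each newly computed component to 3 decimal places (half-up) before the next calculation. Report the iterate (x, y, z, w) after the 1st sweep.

(-1.308, 0.323, -0.506, -0.352)

Iteration 1:
  x = (-11 - (2)·0.000 - (-4)·-3.000 - (3)·-2.000) / (13) = -1.308
  y = (5 - (4)·-1.308 - (-3)·-3.000 - (1)·-2.000) / (10) = 0.323
  z = (-1 - (-4)·-1.308 - (1)·0.323 - (1)·-2.000) / (9) = -0.506
  w = (-3 - (-1)·-1.308 - (-1)·0.323 - (3)·-0.506) / (7) = -0.352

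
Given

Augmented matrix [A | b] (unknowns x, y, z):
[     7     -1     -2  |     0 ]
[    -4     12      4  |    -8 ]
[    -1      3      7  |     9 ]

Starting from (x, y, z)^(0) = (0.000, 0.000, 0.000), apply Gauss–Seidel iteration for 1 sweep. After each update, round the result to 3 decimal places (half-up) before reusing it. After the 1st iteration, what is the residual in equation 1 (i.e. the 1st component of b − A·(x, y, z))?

Iteration 1:
  x = (0 - (-1)·0.000 - (-2)·0.000) / (7) = 0.000
  y = (-8 - (-4)·0.000 - (4)·0.000) / (12) = -0.667
  z = (9 - (-1)·0.000 - (3)·-0.667) / (7) = 1.572
Residual b − A·x = (2.477, -6.284, -0.003)

2.477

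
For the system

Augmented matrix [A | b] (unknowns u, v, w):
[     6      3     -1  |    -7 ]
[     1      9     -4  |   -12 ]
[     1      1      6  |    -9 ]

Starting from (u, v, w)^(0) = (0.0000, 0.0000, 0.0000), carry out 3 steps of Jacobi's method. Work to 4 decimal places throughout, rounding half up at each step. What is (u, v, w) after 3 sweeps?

(-0.4120, -1.7315, -1.0633)

Iteration 1:
  u = (-7 - (3)·0.0000 - (-1)·0.0000) / (6) = -1.1667
  v = (-12 - (1)·0.0000 - (-4)·0.0000) / (9) = -1.3333
  w = (-9 - (1)·0.0000 - (1)·0.0000) / (6) = -1.5000
Iteration 2:
  u = (-7 - (3)·-1.3333 - (-1)·-1.5000) / (6) = -0.7500
  v = (-12 - (1)·-1.1667 - (-4)·-1.5000) / (9) = -1.8704
  w = (-9 - (1)·-1.1667 - (1)·-1.3333) / (6) = -1.0833
Iteration 3:
  u = (-7 - (3)·-1.8704 - (-1)·-1.0833) / (6) = -0.4120
  v = (-12 - (1)·-0.7500 - (-4)·-1.0833) / (9) = -1.7315
  w = (-9 - (1)·-0.7500 - (1)·-1.8704) / (6) = -1.0633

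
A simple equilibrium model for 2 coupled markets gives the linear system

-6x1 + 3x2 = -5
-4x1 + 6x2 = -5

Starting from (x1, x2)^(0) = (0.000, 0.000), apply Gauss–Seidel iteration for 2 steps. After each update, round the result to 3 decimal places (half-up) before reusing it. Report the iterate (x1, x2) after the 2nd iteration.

(0.694, -0.371)

Iteration 1:
  x1 = (-5 - (3)·0.000) / (-6) = 0.833
  x2 = (-5 - (-4)·0.833) / (6) = -0.278
Iteration 2:
  x1 = (-5 - (3)·-0.278) / (-6) = 0.694
  x2 = (-5 - (-4)·0.694) / (6) = -0.371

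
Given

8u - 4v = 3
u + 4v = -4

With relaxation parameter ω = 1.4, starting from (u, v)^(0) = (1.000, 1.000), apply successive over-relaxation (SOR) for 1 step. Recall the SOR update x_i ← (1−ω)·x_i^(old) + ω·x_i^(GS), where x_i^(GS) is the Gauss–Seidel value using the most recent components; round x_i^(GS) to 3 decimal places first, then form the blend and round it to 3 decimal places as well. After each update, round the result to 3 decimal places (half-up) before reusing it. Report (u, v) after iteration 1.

(0.825, -2.088)

Iteration 1:
  u: GS value = (3 - (-4)·1.000) / (8) = 0.875;  u ← (1−ω)·1.000 + ω·0.875 = 0.825
  v: GS value = (-4 - (1)·0.825) / (4) = -1.206;  v ← (1−ω)·1.000 + ω·-1.206 = -2.088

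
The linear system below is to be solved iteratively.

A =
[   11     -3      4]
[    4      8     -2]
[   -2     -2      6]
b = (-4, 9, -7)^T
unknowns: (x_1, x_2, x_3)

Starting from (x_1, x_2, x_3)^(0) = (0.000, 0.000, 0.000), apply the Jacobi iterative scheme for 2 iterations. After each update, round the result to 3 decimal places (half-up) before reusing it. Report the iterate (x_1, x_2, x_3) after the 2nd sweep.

Iteration 1:
  x_1 = (-4 - (-3)·0.000 - (4)·0.000) / (11) = -0.364
  x_2 = (9 - (4)·0.000 - (-2)·0.000) / (8) = 1.125
  x_3 = (-7 - (-2)·0.000 - (-2)·0.000) / (6) = -1.167
Iteration 2:
  x_1 = (-4 - (-3)·1.125 - (4)·-1.167) / (11) = 0.368
  x_2 = (9 - (4)·-0.364 - (-2)·-1.167) / (8) = 1.015
  x_3 = (-7 - (-2)·-0.364 - (-2)·1.125) / (6) = -0.913

(0.368, 1.015, -0.913)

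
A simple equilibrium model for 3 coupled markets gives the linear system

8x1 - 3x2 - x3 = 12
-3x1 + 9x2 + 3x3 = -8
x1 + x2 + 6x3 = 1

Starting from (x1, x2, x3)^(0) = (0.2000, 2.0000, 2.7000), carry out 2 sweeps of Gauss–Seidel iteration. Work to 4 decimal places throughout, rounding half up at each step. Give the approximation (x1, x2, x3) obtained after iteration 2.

Iteration 1:
  x1 = (12 - (-3)·2.0000 - (-1)·2.7000) / (8) = 2.5875
  x2 = (-8 - (-3)·2.5875 - (3)·2.7000) / (9) = -0.9264
  x3 = (1 - (1)·2.5875 - (1)·-0.9264) / (6) = -0.1102
Iteration 2:
  x1 = (12 - (-3)·-0.9264 - (-1)·-0.1102) / (8) = 1.1388
  x2 = (-8 - (-3)·1.1388 - (3)·-0.1102) / (9) = -0.4726
  x3 = (1 - (1)·1.1388 - (1)·-0.4726) / (6) = 0.0556

(1.1388, -0.4726, 0.0556)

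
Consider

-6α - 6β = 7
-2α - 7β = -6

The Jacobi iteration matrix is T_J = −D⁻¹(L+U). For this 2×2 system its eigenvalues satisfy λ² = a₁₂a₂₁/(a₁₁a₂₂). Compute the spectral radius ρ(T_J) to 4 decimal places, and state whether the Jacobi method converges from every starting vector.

0.5345

a₁₂a₂₁/(a₁₁a₂₂) = (-6)·(-2) / ((-6)·(-7)) = 0.285714
ρ = √|0.285714| = √0.285714 = 0.5345
ρ < 1, so Jacobi converges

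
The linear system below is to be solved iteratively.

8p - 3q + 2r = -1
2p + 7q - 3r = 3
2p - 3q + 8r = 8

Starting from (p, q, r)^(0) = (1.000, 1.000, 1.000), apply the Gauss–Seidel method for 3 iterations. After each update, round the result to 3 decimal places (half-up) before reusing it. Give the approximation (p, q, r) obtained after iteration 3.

(-0.093, 1.064, 1.422)

Iteration 1:
  p = (-1 - (-3)·1.000 - (2)·1.000) / (8) = 0.000
  q = (3 - (2)·0.000 - (-3)·1.000) / (7) = 0.857
  r = (8 - (2)·0.000 - (-3)·0.857) / (8) = 1.321
Iteration 2:
  p = (-1 - (-3)·0.857 - (2)·1.321) / (8) = -0.134
  q = (3 - (2)·-0.134 - (-3)·1.321) / (7) = 1.033
  r = (8 - (2)·-0.134 - (-3)·1.033) / (8) = 1.421
Iteration 3:
  p = (-1 - (-3)·1.033 - (2)·1.421) / (8) = -0.093
  q = (3 - (2)·-0.093 - (-3)·1.421) / (7) = 1.064
  r = (8 - (2)·-0.093 - (-3)·1.064) / (8) = 1.422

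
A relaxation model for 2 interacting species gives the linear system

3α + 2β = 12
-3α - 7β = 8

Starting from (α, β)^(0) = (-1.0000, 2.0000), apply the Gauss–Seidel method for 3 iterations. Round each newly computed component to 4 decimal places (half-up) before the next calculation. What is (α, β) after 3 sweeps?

Iteration 1:
  α = (12 - (2)·2.0000) / (3) = 2.6667
  β = (8 - (-3)·2.6667) / (-7) = -2.2857
Iteration 2:
  α = (12 - (2)·-2.2857) / (3) = 5.5238
  β = (8 - (-3)·5.5238) / (-7) = -3.5102
Iteration 3:
  α = (12 - (2)·-3.5102) / (3) = 6.3401
  β = (8 - (-3)·6.3401) / (-7) = -3.8600

(6.3401, -3.8600)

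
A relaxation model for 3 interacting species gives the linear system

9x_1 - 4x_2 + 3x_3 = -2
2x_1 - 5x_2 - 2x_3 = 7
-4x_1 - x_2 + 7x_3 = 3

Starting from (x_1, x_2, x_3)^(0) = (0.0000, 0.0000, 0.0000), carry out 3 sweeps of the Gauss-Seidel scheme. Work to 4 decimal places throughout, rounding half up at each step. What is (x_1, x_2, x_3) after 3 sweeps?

Iteration 1:
  x_1 = (-2 - (-4)·0.0000 - (3)·0.0000) / (9) = -0.2222
  x_2 = (7 - (2)·-0.2222 - (-2)·0.0000) / (-5) = -1.4889
  x_3 = (3 - (-4)·-0.2222 - (-1)·-1.4889) / (7) = 0.0889
Iteration 2:
  x_1 = (-2 - (-4)·-1.4889 - (3)·0.0889) / (9) = -0.9136
  x_2 = (7 - (2)·-0.9136 - (-2)·0.0889) / (-5) = -1.8010
  x_3 = (3 - (-4)·-0.9136 - (-1)·-1.8010) / (7) = -0.3508
Iteration 3:
  x_1 = (-2 - (-4)·-1.8010 - (3)·-0.3508) / (9) = -0.9057
  x_2 = (7 - (2)·-0.9057 - (-2)·-0.3508) / (-5) = -1.6220
  x_3 = (3 - (-4)·-0.9057 - (-1)·-1.6220) / (7) = -0.3207

(-0.9057, -1.6220, -0.3207)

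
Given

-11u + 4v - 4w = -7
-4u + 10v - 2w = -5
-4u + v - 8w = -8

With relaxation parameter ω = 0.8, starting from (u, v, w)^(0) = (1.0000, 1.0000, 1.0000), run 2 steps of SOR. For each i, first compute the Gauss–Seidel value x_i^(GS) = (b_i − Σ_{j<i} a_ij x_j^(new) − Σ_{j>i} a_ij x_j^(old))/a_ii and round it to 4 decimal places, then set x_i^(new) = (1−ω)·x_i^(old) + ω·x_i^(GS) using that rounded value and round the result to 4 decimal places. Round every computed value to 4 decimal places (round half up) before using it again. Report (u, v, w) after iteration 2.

(0.4915, -0.0877, 0.7416)

Iteration 1:
  u: GS value = (-7 - (4)·1.0000 - (-4)·1.0000) / (-11) = 0.6364;  u ← (1−ω)·1.0000 + ω·0.6364 = 0.7091
  v: GS value = (-5 - (-4)·0.7091 - (-2)·1.0000) / (10) = -0.0164;  v ← (1−ω)·1.0000 + ω·-0.0164 = 0.1869
  w: GS value = (-8 - (-4)·0.7091 - (1)·0.1869) / (-8) = 0.6688;  w ← (1−ω)·1.0000 + ω·0.6688 = 0.7350
Iteration 2:
  u: GS value = (-7 - (4)·0.1869 - (-4)·0.7350) / (-11) = 0.4371;  u ← (1−ω)·0.7091 + ω·0.4371 = 0.4915
  v: GS value = (-5 - (-4)·0.4915 - (-2)·0.7350) / (10) = -0.1564;  v ← (1−ω)·0.1869 + ω·-0.1564 = -0.0877
  w: GS value = (-8 - (-4)·0.4915 - (1)·-0.0877) / (-8) = 0.7433;  w ← (1−ω)·0.7350 + ω·0.7433 = 0.7416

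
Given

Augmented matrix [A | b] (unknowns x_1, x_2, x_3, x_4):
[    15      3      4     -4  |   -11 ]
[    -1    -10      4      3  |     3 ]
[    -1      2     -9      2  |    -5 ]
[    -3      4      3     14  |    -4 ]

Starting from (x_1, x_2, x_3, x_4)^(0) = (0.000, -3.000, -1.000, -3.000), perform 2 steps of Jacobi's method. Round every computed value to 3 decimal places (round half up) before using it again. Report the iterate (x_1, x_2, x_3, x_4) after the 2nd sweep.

Iteration 1:
  x_1 = (-11 - (3)·-3.000 - (4)·-1.000 - (-4)·-3.000) / (15) = -0.667
  x_2 = (3 - (-1)·0.000 - (4)·-1.000 - (3)·-3.000) / (-10) = -1.600
  x_3 = (-5 - (-1)·0.000 - (2)·-3.000 - (2)·-3.000) / (-9) = -0.778
  x_4 = (-4 - (-3)·0.000 - (4)·-3.000 - (3)·-1.000) / (14) = 0.786
Iteration 2:
  x_1 = (-11 - (3)·-1.600 - (4)·-0.778 - (-4)·0.786) / (15) = 0.004
  x_2 = (3 - (-1)·-0.667 - (4)·-0.778 - (3)·0.786) / (-10) = -0.309
  x_3 = (-5 - (-1)·-0.667 - (2)·-1.600 - (2)·0.786) / (-9) = 0.449
  x_4 = (-4 - (-3)·-0.667 - (4)·-1.600 - (3)·-0.778) / (14) = 0.195

(0.004, -0.309, 0.449, 0.195)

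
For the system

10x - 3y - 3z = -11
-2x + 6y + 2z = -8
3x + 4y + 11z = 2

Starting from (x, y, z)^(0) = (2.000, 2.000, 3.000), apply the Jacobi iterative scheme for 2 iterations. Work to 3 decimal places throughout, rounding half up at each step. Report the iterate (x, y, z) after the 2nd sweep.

(-1.927, -0.836, 0.679)

Iteration 1:
  x = (-11 - (-3)·2.000 - (-3)·3.000) / (10) = 0.400
  y = (-8 - (-2)·2.000 - (2)·3.000) / (6) = -1.667
  z = (2 - (3)·2.000 - (4)·2.000) / (11) = -1.091
Iteration 2:
  x = (-11 - (-3)·-1.667 - (-3)·-1.091) / (10) = -1.927
  y = (-8 - (-2)·0.400 - (2)·-1.091) / (6) = -0.836
  z = (2 - (3)·0.400 - (4)·-1.667) / (11) = 0.679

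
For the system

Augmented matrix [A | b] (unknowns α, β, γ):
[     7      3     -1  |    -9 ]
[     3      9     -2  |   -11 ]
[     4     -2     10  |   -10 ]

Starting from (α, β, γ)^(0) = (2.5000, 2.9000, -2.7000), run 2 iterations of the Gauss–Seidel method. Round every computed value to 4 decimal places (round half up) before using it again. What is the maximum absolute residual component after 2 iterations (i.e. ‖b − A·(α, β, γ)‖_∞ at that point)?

1.6199

Iteration 1:
  α = (-9 - (3)·2.9000 - (-1)·-2.7000) / (7) = -2.9143
  β = (-11 - (3)·-2.9143 - (-2)·-2.7000) / (9) = -0.8508
  γ = (-10 - (4)·-2.9143 - (-2)·-0.8508) / (10) = -0.0044
Iteration 2:
  α = (-9 - (3)·-0.8508 - (-1)·-0.0044) / (7) = -0.9217
  β = (-11 - (3)·-0.9217 - (-2)·-0.0044) / (9) = -0.9160
  γ = (-10 - (4)·-0.9217 - (-2)·-0.9160) / (10) = -0.8145
Residual b − A·x = (-0.6146, -1.6199, -0.0002); ∞-norm = 1.6199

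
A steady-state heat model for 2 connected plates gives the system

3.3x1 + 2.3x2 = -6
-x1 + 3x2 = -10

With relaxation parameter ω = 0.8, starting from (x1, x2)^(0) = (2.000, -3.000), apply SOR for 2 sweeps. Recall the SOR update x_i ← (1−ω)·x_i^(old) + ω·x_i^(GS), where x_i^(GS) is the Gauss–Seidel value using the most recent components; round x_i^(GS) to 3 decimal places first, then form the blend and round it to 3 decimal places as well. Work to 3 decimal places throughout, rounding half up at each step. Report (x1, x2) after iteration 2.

Iteration 1:
  x1: GS value = (-6 - (2.3)·-3.000) / (3.3) = 0.273;  x1 ← (1−ω)·2.000 + ω·0.273 = 0.618
  x2: GS value = (-10 - (-1)·0.618) / (3) = -3.127;  x2 ← (1−ω)·-3.000 + ω·-3.127 = -3.102
Iteration 2:
  x1: GS value = (-6 - (2.3)·-3.102) / (3.3) = 0.344;  x1 ← (1−ω)·0.618 + ω·0.344 = 0.399
  x2: GS value = (-10 - (-1)·0.399) / (3) = -3.200;  x2 ← (1−ω)·-3.102 + ω·-3.200 = -3.180

(0.399, -3.180)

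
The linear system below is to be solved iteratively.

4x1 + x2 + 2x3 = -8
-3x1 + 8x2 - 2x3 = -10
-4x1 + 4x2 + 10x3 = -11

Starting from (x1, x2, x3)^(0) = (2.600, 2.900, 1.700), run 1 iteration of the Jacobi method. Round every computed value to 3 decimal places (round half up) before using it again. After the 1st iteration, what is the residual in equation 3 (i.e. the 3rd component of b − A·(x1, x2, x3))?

Iteration 1:
  x1 = (-8 - (1)·2.900 - (2)·1.700) / (4) = -3.575
  x2 = (-10 - (-3)·2.600 - (-2)·1.700) / (8) = 0.150
  x3 = (-11 - (-4)·2.600 - (4)·2.900) / (10) = -1.220
Residual b − A·x = (8.590, -24.365, -13.700)

-13.700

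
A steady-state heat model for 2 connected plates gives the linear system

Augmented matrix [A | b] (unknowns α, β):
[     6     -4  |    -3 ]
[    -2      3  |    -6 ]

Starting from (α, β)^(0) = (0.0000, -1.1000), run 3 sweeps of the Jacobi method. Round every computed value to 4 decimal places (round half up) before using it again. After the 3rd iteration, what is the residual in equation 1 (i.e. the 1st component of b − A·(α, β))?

Iteration 1:
  α = (-3 - (-4)·-1.1000) / (6) = -1.2333
  β = (-6 - (-2)·0.0000) / (3) = -2.0000
Iteration 2:
  α = (-3 - (-4)·-2.0000) / (6) = -1.8333
  β = (-6 - (-2)·-1.2333) / (3) = -2.8222
Iteration 3:
  α = (-3 - (-4)·-2.8222) / (6) = -2.3815
  β = (-6 - (-2)·-1.8333) / (3) = -3.2222
Residual b − A·x = (-1.5998, -1.0964)

-1.5998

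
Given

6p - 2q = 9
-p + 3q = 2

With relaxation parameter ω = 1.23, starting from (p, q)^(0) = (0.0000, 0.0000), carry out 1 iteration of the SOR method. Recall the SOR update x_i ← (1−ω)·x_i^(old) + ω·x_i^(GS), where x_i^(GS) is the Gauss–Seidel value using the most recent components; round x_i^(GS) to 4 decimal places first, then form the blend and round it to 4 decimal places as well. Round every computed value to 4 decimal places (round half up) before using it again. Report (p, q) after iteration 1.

(1.8450, 1.5765)

Iteration 1:
  p: GS value = (9 - (-2)·0.0000) / (6) = 1.5000;  p ← (1−ω)·0.0000 + ω·1.5000 = 1.8450
  q: GS value = (2 - (-1)·1.8450) / (3) = 1.2817;  q ← (1−ω)·0.0000 + ω·1.2817 = 1.5765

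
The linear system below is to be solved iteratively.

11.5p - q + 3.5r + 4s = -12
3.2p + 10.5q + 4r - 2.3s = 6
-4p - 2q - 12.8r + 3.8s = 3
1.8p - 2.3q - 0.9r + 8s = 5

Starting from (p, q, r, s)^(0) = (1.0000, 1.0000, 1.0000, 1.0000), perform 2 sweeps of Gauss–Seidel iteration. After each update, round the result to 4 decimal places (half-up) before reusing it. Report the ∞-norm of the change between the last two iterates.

Iteration 1:
  p = (-12 - (-1)·1.0000 - (3.5)·1.0000 - (4)·1.0000) / (11.5) = -1.6087
  q = (6 - (3.2)·-1.6087 - (4)·1.0000 - (-2.3)·1.0000) / (10.5) = 0.8998
  r = (3 - (-4)·-1.6087 - (-2)·0.8998 - (3.8)·1.0000) / (-12.8) = 0.4246
  s = (5 - (1.8)·-1.6087 - (-2.3)·0.8998 - (-0.9)·0.4246) / (8) = 1.2934
Iteration 2:
  p = (-12 - (-1)·0.8998 - (3.5)·0.4246 - (4)·1.2934) / (11.5) = -1.5443
  q = (6 - (3.2)·-1.5443 - (4)·0.4246 - (-2.3)·1.2934) / (10.5) = 1.1636
  r = (3 - (-4)·-1.5443 - (-2)·1.1636 - (3.8)·1.2934) / (-12.8) = 0.4504
  s = (5 - (1.8)·-1.5443 - (-2.3)·1.1636 - (-0.9)·0.4504) / (8) = 1.3577
Change: (0.0644, 0.2638, 0.0258, 0.0643) → max |·| = 0.2638

0.2638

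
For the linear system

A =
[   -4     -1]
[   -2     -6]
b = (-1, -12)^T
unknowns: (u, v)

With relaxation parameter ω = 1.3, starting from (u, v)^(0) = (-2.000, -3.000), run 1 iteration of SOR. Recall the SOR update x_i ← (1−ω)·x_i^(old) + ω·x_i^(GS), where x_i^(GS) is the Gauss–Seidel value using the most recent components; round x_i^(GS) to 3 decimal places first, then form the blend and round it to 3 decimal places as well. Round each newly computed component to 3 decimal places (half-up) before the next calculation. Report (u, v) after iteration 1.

(1.900, 2.677)

Iteration 1:
  u: GS value = (-1 - (-1)·-3.000) / (-4) = 1.000;  u ← (1−ω)·-2.000 + ω·1.000 = 1.900
  v: GS value = (-12 - (-2)·1.900) / (-6) = 1.367;  v ← (1−ω)·-3.000 + ω·1.367 = 2.677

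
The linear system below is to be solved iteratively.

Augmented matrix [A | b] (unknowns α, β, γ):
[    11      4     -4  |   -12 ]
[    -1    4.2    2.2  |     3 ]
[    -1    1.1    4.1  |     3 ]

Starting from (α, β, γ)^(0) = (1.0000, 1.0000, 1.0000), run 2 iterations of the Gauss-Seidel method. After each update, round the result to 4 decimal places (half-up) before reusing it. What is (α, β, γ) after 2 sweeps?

Iteration 1:
  α = (-12 - (4)·1.0000 - (-4)·1.0000) / (11) = -1.0909
  β = (3 - (-1)·-1.0909 - (2.2)·1.0000) / (4.2) = -0.0693
  γ = (3 - (-1)·-1.0909 - (1.1)·-0.0693) / (4.1) = 0.4842
Iteration 2:
  α = (-12 - (4)·-0.0693 - (-4)·0.4842) / (11) = -0.8896
  β = (3 - (-1)·-0.8896 - (2.2)·0.4842) / (4.2) = 0.2488
  γ = (3 - (-1)·-0.8896 - (1.1)·0.2488) / (4.1) = 0.4480

(-0.8896, 0.2488, 0.4480)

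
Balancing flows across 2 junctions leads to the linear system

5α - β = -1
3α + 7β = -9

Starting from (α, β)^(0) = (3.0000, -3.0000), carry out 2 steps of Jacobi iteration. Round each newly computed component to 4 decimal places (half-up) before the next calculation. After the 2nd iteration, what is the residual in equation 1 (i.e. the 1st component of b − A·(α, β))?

1.6286

Iteration 1:
  α = (-1 - (-1)·-3.0000) / (5) = -0.8000
  β = (-9 - (3)·3.0000) / (7) = -2.5714
Iteration 2:
  α = (-1 - (-1)·-2.5714) / (5) = -0.7143
  β = (-9 - (3)·-0.8000) / (7) = -0.9429
Residual b − A·x = (1.6286, -0.2568)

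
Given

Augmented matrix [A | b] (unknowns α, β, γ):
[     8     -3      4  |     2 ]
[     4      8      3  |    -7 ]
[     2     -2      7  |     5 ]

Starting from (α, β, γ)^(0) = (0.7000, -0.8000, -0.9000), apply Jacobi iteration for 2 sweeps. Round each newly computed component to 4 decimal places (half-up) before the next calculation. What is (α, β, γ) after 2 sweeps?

(-0.2257, -1.1821, 0.3464)

Iteration 1:
  α = (2 - (-3)·-0.8000 - (4)·-0.9000) / (8) = 0.4000
  β = (-7 - (4)·0.7000 - (3)·-0.9000) / (8) = -0.8875
  γ = (5 - (2)·0.7000 - (-2)·-0.8000) / (7) = 0.2857
Iteration 2:
  α = (2 - (-3)·-0.8875 - (4)·0.2857) / (8) = -0.2257
  β = (-7 - (4)·0.4000 - (3)·0.2857) / (8) = -1.1821
  γ = (5 - (2)·0.4000 - (-2)·-0.8875) / (7) = 0.3464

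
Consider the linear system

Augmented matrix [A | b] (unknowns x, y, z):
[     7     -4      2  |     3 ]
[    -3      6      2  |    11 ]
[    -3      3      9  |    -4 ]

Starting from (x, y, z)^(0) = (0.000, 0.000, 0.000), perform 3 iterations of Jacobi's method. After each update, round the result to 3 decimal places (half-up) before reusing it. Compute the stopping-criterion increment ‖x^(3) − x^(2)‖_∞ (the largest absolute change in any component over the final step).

0.743

Iteration 1:
  x = (3 - (-4)·0.000 - (2)·0.000) / (7) = 0.429
  y = (11 - (-3)·0.000 - (2)·0.000) / (6) = 1.833
  z = (-4 - (-3)·0.000 - (3)·0.000) / (9) = -0.444
Iteration 2:
  x = (3 - (-4)·1.833 - (2)·-0.444) / (7) = 1.603
  y = (11 - (-3)·0.429 - (2)·-0.444) / (6) = 2.196
  z = (-4 - (-3)·0.429 - (3)·1.833) / (9) = -0.912
Iteration 3:
  x = (3 - (-4)·2.196 - (2)·-0.912) / (7) = 1.944
  y = (11 - (-3)·1.603 - (2)·-0.912) / (6) = 2.939
  z = (-4 - (-3)·1.603 - (3)·2.196) / (9) = -0.642
Change: (0.341, 0.743, 0.270) → max |·| = 0.743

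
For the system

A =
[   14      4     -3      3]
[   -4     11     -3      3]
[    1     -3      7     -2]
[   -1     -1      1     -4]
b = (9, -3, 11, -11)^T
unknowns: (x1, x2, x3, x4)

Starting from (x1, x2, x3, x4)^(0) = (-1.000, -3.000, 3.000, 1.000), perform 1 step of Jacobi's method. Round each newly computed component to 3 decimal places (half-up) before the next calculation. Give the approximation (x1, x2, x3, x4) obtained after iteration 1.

Iteration 1:
  x1 = (9 - (4)·-3.000 - (-3)·3.000 - (3)·1.000) / (14) = 1.929
  x2 = (-3 - (-4)·-1.000 - (-3)·3.000 - (3)·1.000) / (11) = -0.091
  x3 = (11 - (1)·-1.000 - (-3)·-3.000 - (-2)·1.000) / (7) = 0.714
  x4 = (-11 - (-1)·-1.000 - (-1)·-3.000 - (1)·3.000) / (-4) = 4.500

(1.929, -0.091, 0.714, 4.500)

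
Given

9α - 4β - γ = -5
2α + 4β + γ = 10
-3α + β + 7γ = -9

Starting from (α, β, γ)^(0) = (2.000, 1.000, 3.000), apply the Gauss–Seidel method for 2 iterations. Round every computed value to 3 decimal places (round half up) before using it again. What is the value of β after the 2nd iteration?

Iteration 1:
  α = (-5 - (-4)·1.000 - (-1)·3.000) / (9) = 0.222
  β = (10 - (2)·0.222 - (1)·3.000) / (4) = 1.639
  γ = (-9 - (-3)·0.222 - (1)·1.639) / (7) = -1.425
Iteration 2:
  α = (-5 - (-4)·1.639 - (-1)·-1.425) / (9) = 0.015
  β = (10 - (2)·0.015 - (1)·-1.425) / (4) = 2.849
  γ = (-9 - (-3)·0.015 - (1)·2.849) / (7) = -1.686

2.849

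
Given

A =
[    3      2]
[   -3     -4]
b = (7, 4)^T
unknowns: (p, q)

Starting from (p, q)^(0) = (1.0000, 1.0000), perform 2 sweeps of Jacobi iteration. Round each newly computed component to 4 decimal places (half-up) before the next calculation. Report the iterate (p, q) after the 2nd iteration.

(3.5000, -2.2500)

Iteration 1:
  p = (7 - (2)·1.0000) / (3) = 1.6667
  q = (4 - (-3)·1.0000) / (-4) = -1.7500
Iteration 2:
  p = (7 - (2)·-1.7500) / (3) = 3.5000
  q = (4 - (-3)·1.6667) / (-4) = -2.2500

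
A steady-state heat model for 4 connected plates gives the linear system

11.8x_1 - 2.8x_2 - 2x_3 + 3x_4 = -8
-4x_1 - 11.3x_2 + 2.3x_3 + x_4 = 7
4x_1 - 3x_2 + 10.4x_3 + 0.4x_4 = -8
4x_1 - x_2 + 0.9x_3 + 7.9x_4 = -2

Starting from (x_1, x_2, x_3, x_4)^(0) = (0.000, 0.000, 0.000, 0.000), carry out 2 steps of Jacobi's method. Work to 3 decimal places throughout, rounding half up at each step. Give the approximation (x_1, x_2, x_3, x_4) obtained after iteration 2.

Iteration 1:
  x_1 = (-8 - (-2.8)·0.000 - (-2)·0.000 - (3)·0.000) / (11.8) = -0.678
  x_2 = (7 - (-4)·0.000 - (2.3)·0.000 - (1)·0.000) / (-11.3) = -0.619
  x_3 = (-8 - (4)·0.000 - (-3)·0.000 - (0.4)·0.000) / (10.4) = -0.769
  x_4 = (-2 - (4)·0.000 - (-1)·0.000 - (0.9)·0.000) / (7.9) = -0.253
Iteration 2:
  x_1 = (-8 - (-2.8)·-0.619 - (-2)·-0.769 - (3)·-0.253) / (11.8) = -0.891
  x_2 = (7 - (-4)·-0.678 - (2.3)·-0.769 - (1)·-0.253) / (-11.3) = -0.558
  x_3 = (-8 - (4)·-0.678 - (-3)·-0.619 - (0.4)·-0.253) / (10.4) = -0.677
  x_4 = (-2 - (4)·-0.678 - (-1)·-0.619 - (0.9)·-0.769) / (7.9) = 0.099

(-0.891, -0.558, -0.677, 0.099)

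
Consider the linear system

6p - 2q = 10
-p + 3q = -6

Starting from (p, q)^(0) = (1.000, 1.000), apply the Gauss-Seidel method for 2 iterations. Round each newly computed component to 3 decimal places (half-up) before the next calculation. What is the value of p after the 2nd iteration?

Iteration 1:
  p = (10 - (-2)·1.000) / (6) = 2.000
  q = (-6 - (-1)·2.000) / (3) = -1.333
Iteration 2:
  p = (10 - (-2)·-1.333) / (6) = 1.222
  q = (-6 - (-1)·1.222) / (3) = -1.593

1.222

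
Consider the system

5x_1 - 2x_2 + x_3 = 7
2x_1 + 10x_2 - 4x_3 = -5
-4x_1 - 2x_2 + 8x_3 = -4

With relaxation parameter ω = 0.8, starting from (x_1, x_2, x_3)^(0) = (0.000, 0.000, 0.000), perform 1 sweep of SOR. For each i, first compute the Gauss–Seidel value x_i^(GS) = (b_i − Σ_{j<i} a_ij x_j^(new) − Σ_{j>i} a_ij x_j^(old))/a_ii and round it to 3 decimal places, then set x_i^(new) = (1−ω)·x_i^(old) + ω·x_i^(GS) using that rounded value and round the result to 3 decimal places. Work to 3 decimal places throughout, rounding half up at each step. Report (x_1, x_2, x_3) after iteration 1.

Iteration 1:
  x_1: GS value = (7 - (-2)·0.000 - (1)·0.000) / (5) = 1.400;  x_1 ← (1−ω)·0.000 + ω·1.400 = 1.120
  x_2: GS value = (-5 - (2)·1.120 - (-4)·0.000) / (10) = -0.724;  x_2 ← (1−ω)·0.000 + ω·-0.724 = -0.579
  x_3: GS value = (-4 - (-4)·1.120 - (-2)·-0.579) / (8) = -0.085;  x_3 ← (1−ω)·0.000 + ω·-0.085 = -0.068

(1.120, -0.579, -0.068)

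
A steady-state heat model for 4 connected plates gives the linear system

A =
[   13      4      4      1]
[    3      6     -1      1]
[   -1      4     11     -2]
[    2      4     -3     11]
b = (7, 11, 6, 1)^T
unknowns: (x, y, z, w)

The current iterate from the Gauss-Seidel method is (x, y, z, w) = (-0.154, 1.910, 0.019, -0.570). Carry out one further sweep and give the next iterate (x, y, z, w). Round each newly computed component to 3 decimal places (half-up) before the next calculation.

(-0.011, 1.937, -0.264, -0.683)

One sweep:
  x = (7 - (4)·1.910 - (4)·0.019 - (1)·-0.570) / (13) = -0.011
  y = (11 - (3)·-0.011 - (-1)·0.019 - (1)·-0.570) / (6) = 1.937
  z = (6 - (-1)·-0.011 - (4)·1.937 - (-2)·-0.570) / (11) = -0.264
  w = (1 - (2)·-0.011 - (4)·1.937 - (-3)·-0.264) / (11) = -0.683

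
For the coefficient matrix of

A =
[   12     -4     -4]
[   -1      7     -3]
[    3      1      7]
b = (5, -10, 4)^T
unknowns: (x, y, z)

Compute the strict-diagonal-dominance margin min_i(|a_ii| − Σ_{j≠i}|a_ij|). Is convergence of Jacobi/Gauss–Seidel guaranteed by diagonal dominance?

row 1: |12| − (4+4) = 4
row 2: |7| − (1+3) = 3
row 3: |7| − (3+1) = 3
minimum over rows = 3 → strictly diagonally dominant (convergence guaranteed)

3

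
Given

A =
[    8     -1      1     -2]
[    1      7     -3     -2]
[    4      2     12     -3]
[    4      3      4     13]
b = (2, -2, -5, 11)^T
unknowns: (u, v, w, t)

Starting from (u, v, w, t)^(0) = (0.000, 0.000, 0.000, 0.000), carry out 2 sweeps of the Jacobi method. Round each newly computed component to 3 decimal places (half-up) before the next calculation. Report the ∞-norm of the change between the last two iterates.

0.228

Iteration 1:
  u = (2 - (-1)·0.000 - (1)·0.000 - (-2)·0.000) / (8) = 0.250
  v = (-2 - (1)·0.000 - (-3)·0.000 - (-2)·0.000) / (7) = -0.286
  w = (-5 - (4)·0.000 - (2)·0.000 - (-3)·0.000) / (12) = -0.417
  t = (11 - (4)·0.000 - (3)·0.000 - (4)·0.000) / (13) = 0.846
Iteration 2:
  u = (2 - (-1)·-0.286 - (1)·-0.417 - (-2)·0.846) / (8) = 0.478
  v = (-2 - (1)·0.250 - (-3)·-0.417 - (-2)·0.846) / (7) = -0.258
  w = (-5 - (4)·0.250 - (2)·-0.286 - (-3)·0.846) / (12) = -0.241
  t = (11 - (4)·0.250 - (3)·-0.286 - (4)·-0.417) / (13) = 0.964
Change: (0.228, 0.028, 0.176, 0.118) → max |·| = 0.228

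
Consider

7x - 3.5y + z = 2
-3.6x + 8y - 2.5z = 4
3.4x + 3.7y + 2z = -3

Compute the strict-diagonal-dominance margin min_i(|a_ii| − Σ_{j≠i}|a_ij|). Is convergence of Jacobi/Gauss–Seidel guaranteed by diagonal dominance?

-5.1

row 1: |7| − (3.5+1) = 2.5
row 2: |8| − (3.6+2.5) = 1.9
row 3: |2| − (3.4+3.7) = -5.1
minimum over rows = -5.1 → not strictly diagonally dominant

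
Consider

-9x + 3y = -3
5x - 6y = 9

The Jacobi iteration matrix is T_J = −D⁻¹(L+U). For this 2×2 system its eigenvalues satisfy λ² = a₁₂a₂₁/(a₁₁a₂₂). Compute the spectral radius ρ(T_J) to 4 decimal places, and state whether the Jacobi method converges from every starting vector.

0.5270

a₁₂a₂₁/(a₁₁a₂₂) = (3)·(5) / ((-9)·(-6)) = 0.277778
ρ = √|0.277778| = √0.277778 = 0.5270
ρ < 1, so Jacobi converges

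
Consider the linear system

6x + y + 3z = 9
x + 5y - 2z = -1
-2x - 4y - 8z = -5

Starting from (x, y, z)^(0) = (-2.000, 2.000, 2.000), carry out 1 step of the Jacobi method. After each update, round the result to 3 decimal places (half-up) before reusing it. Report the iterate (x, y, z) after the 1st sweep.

(0.167, 1.000, 0.125)

Iteration 1:
  x = (9 - (1)·2.000 - (3)·2.000) / (6) = 0.167
  y = (-1 - (1)·-2.000 - (-2)·2.000) / (5) = 1.000
  z = (-5 - (-2)·-2.000 - (-4)·2.000) / (-8) = 0.125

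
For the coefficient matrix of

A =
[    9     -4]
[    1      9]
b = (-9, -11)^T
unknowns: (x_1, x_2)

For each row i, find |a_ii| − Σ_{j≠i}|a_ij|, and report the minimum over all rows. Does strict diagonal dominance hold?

5

row 1: |9| − (4) = 5
row 2: |9| − (1) = 8
minimum over rows = 5 → strictly diagonally dominant (convergence guaranteed)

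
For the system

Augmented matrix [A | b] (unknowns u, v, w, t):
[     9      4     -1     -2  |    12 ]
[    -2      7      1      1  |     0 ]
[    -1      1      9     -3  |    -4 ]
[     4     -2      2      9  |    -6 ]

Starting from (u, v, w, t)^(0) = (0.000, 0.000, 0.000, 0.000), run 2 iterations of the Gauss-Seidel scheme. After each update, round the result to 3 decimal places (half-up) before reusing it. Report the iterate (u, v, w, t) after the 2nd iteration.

(0.882, 0.457, -0.764, -0.787)

Iteration 1:
  u = (12 - (4)·0.000 - (-1)·0.000 - (-2)·0.000) / (9) = 1.333
  v = (0 - (-2)·1.333 - (1)·0.000 - (1)·0.000) / (7) = 0.381
  w = (-4 - (-1)·1.333 - (1)·0.381 - (-3)·0.000) / (9) = -0.339
  t = (-6 - (4)·1.333 - (-2)·0.381 - (2)·-0.339) / (9) = -1.099
Iteration 2:
  u = (12 - (4)·0.381 - (-1)·-0.339 - (-2)·-1.099) / (9) = 0.882
  v = (0 - (-2)·0.882 - (1)·-0.339 - (1)·-1.099) / (7) = 0.457
  w = (-4 - (-1)·0.882 - (1)·0.457 - (-3)·-1.099) / (9) = -0.764
  t = (-6 - (4)·0.882 - (-2)·0.457 - (2)·-0.764) / (9) = -0.787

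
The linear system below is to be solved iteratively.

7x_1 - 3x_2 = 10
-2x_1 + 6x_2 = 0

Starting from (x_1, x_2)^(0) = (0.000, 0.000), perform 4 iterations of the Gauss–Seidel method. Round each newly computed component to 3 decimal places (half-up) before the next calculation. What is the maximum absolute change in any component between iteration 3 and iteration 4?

Iteration 1:
  x_1 = (10 - (-3)·0.000) / (7) = 1.429
  x_2 = (0 - (-2)·1.429) / (6) = 0.476
Iteration 2:
  x_1 = (10 - (-3)·0.476) / (7) = 1.633
  x_2 = (0 - (-2)·1.633) / (6) = 0.544
Iteration 3:
  x_1 = (10 - (-3)·0.544) / (7) = 1.662
  x_2 = (0 - (-2)·1.662) / (6) = 0.554
Iteration 4:
  x_1 = (10 - (-3)·0.554) / (7) = 1.666
  x_2 = (0 - (-2)·1.666) / (6) = 0.555
Change: (0.004, 0.001) → max |·| = 0.004

0.004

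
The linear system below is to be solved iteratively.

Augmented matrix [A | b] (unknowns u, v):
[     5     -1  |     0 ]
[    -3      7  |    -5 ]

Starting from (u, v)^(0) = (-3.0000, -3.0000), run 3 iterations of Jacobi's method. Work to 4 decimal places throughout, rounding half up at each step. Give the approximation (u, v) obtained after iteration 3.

(-0.1943, -0.8857)

Iteration 1:
  u = (0 - (-1)·-3.0000) / (5) = -0.6000
  v = (-5 - (-3)·-3.0000) / (7) = -2.0000
Iteration 2:
  u = (0 - (-1)·-2.0000) / (5) = -0.4000
  v = (-5 - (-3)·-0.6000) / (7) = -0.9714
Iteration 3:
  u = (0 - (-1)·-0.9714) / (5) = -0.1943
  v = (-5 - (-3)·-0.4000) / (7) = -0.8857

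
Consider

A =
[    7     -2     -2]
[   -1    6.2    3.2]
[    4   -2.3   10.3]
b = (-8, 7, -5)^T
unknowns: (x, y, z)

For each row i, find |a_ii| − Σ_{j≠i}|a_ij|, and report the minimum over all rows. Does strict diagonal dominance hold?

row 1: |7| − (2+2) = 3
row 2: |6.2| − (1+3.2) = 2
row 3: |10.3| − (4+2.3) = 4
minimum over rows = 2 → strictly diagonally dominant (convergence guaranteed)

2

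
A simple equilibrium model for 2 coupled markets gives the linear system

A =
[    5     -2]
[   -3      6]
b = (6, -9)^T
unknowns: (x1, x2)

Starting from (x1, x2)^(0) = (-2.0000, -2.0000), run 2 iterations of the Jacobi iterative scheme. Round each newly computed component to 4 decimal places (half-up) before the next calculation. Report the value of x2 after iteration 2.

-1.3000

Iteration 1:
  x1 = (6 - (-2)·-2.0000) / (5) = 0.4000
  x2 = (-9 - (-3)·-2.0000) / (6) = -2.5000
Iteration 2:
  x1 = (6 - (-2)·-2.5000) / (5) = 0.2000
  x2 = (-9 - (-3)·0.4000) / (6) = -1.3000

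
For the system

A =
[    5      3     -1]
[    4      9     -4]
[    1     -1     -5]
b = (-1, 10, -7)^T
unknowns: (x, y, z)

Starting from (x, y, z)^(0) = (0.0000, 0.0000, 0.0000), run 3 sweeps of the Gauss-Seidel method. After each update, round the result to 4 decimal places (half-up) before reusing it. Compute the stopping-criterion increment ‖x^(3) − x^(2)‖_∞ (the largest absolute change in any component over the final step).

Iteration 1:
  x = (-1 - (3)·0.0000 - (-1)·0.0000) / (5) = -0.2000
  y = (10 - (4)·-0.2000 - (-4)·0.0000) / (9) = 1.2000
  z = (-7 - (1)·-0.2000 - (-1)·1.2000) / (-5) = 1.1200
Iteration 2:
  x = (-1 - (3)·1.2000 - (-1)·1.1200) / (5) = -0.6960
  y = (10 - (4)·-0.6960 - (-4)·1.1200) / (9) = 1.9182
  z = (-7 - (1)·-0.6960 - (-1)·1.9182) / (-5) = 0.8772
Iteration 3:
  x = (-1 - (3)·1.9182 - (-1)·0.8772) / (5) = -1.1755
  y = (10 - (4)·-1.1755 - (-4)·0.8772) / (9) = 2.0234
  z = (-7 - (1)·-1.1755 - (-1)·2.0234) / (-5) = 0.7602
Change: (-0.4795, 0.1052, -0.1170) → max |·| = 0.4795

0.4795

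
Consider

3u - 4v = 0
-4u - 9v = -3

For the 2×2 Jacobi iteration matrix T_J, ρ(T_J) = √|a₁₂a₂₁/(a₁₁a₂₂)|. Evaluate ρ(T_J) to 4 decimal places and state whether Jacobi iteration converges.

0.7698

a₁₂a₂₁/(a₁₁a₂₂) = (-4)·(-4) / ((3)·(-9)) = -0.592593
ρ = √|-0.592593| = √0.592593 = 0.7698
ρ < 1, so Jacobi converges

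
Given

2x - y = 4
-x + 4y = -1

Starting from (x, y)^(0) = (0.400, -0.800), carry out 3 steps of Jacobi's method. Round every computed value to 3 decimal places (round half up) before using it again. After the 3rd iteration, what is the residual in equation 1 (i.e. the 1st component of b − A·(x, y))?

0.081

Iteration 1:
  x = (4 - (-1)·-0.800) / (2) = 1.600
  y = (-1 - (-1)·0.400) / (4) = -0.150
Iteration 2:
  x = (4 - (-1)·-0.150) / (2) = 1.925
  y = (-1 - (-1)·1.600) / (4) = 0.150
Iteration 3:
  x = (4 - (-1)·0.150) / (2) = 2.075
  y = (-1 - (-1)·1.925) / (4) = 0.231
Residual b − A·x = (0.081, 0.151)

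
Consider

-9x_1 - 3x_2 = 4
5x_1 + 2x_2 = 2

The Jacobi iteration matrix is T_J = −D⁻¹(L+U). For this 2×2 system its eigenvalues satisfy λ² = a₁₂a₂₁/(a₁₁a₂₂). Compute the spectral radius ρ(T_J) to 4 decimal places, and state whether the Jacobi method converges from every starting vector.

a₁₂a₂₁/(a₁₁a₂₂) = (-3)·(5) / ((-9)·(2)) = 0.833333
ρ = √|0.833333| = √0.833333 = 0.9129
ρ < 1, so Jacobi converges

0.9129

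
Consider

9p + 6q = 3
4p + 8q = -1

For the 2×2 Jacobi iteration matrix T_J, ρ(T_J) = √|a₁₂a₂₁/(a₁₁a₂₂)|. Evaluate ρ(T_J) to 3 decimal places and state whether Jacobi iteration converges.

0.577

a₁₂a₂₁/(a₁₁a₂₂) = (6)·(4) / ((9)·(8)) = 0.333333
ρ = √|0.333333| = √0.333333 = 0.577
ρ < 1, so Jacobi converges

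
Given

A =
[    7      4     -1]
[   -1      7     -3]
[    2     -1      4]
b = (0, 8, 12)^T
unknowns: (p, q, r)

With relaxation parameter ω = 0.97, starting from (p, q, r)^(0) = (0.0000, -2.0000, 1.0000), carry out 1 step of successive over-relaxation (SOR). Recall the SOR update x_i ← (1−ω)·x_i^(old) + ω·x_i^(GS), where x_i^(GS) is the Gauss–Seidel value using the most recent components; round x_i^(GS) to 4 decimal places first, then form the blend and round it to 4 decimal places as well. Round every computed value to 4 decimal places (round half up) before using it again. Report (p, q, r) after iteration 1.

Iteration 1:
  p: GS value = (0 - (4)·-2.0000 - (-1)·1.0000) / (7) = 1.2857;  p ← (1−ω)·0.0000 + ω·1.2857 = 1.2471
  q: GS value = (8 - (-1)·1.2471 - (-3)·1.0000) / (7) = 1.7496;  q ← (1−ω)·-2.0000 + ω·1.7496 = 1.6371
  r: GS value = (12 - (2)·1.2471 - (-1)·1.6371) / (4) = 2.7857;  r ← (1−ω)·1.0000 + ω·2.7857 = 2.7321

(1.2471, 1.6371, 2.7321)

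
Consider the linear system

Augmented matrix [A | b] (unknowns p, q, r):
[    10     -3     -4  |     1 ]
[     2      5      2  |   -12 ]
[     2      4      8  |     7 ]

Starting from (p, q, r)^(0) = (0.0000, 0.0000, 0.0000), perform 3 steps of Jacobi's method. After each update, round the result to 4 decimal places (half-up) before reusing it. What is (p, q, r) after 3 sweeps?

(0.0830, -3.1120, 2.3375)

Iteration 1:
  p = (1 - (-3)·0.0000 - (-4)·0.0000) / (10) = 0.1000
  q = (-12 - (2)·0.0000 - (2)·0.0000) / (5) = -2.4000
  r = (7 - (2)·0.0000 - (4)·0.0000) / (8) = 0.8750
Iteration 2:
  p = (1 - (-3)·-2.4000 - (-4)·0.8750) / (10) = -0.2700
  q = (-12 - (2)·0.1000 - (2)·0.8750) / (5) = -2.7900
  r = (7 - (2)·0.1000 - (4)·-2.4000) / (8) = 2.0500
Iteration 3:
  p = (1 - (-3)·-2.7900 - (-4)·2.0500) / (10) = 0.0830
  q = (-12 - (2)·-0.2700 - (2)·2.0500) / (5) = -3.1120
  r = (7 - (2)·-0.2700 - (4)·-2.7900) / (8) = 2.3375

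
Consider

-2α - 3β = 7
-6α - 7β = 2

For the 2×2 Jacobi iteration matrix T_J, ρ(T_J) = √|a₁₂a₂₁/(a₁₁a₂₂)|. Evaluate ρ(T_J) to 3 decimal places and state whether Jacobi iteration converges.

1.134

a₁₂a₂₁/(a₁₁a₂₂) = (-3)·(-6) / ((-2)·(-7)) = 1.285714
ρ = √|1.285714| = √1.285714 = 1.134
ρ > 1, so Jacobi diverges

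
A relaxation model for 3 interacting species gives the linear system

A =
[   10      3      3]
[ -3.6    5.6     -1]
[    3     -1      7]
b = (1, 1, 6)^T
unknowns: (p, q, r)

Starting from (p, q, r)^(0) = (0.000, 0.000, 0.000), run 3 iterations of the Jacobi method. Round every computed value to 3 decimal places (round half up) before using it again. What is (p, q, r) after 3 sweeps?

Iteration 1:
  p = (1 - (3)·0.000 - (3)·0.000) / (10) = 0.100
  q = (1 - (-3.6)·0.000 - (-1)·0.000) / (5.6) = 0.179
  r = (6 - (3)·0.000 - (-1)·0.000) / (7) = 0.857
Iteration 2:
  p = (1 - (3)·0.179 - (3)·0.857) / (10) = -0.211
  q = (1 - (-3.6)·0.100 - (-1)·0.857) / (5.6) = 0.396
  r = (6 - (3)·0.100 - (-1)·0.179) / (7) = 0.840
Iteration 3:
  p = (1 - (3)·0.396 - (3)·0.840) / (10) = -0.271
  q = (1 - (-3.6)·-0.211 - (-1)·0.840) / (5.6) = 0.193
  r = (6 - (3)·-0.211 - (-1)·0.396) / (7) = 1.004

(-0.271, 0.193, 1.004)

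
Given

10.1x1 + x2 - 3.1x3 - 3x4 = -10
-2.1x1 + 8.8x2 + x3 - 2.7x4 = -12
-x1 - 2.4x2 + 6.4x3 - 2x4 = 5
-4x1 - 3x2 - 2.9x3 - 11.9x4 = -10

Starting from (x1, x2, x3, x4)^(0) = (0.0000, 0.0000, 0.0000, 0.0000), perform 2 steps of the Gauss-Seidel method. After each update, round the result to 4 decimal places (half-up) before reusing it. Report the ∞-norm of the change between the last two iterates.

Iteration 1:
  x1 = (-10 - (1)·0.0000 - (-3.1)·0.0000 - (-3)·0.0000) / (10.1) = -0.9901
  x2 = (-12 - (-2.1)·-0.9901 - (1)·0.0000 - (-2.7)·0.0000) / (8.8) = -1.5999
  x3 = (5 - (-1)·-0.9901 - (-2.4)·-1.5999 - (-2)·0.0000) / (6.4) = 0.0266
  x4 = (-10 - (-4)·-0.9901 - (-3)·-1.5999 - (-2.9)·0.0266) / (-11.9) = 1.5700
Iteration 2:
  x1 = (-10 - (1)·-1.5999 - (-3.1)·0.0266 - (-3)·1.5700) / (10.1) = -0.3572
  x2 = (-12 - (-2.1)·-0.3572 - (1)·0.0266 - (-2.7)·1.5700) / (8.8) = -0.9702
  x3 = (5 - (-1)·-0.3572 - (-2.4)·-0.9702 - (-2)·1.5700) / (6.4) = 0.8522
  x4 = (-10 - (-4)·-0.3572 - (-3)·-0.9702 - (-2.9)·0.8522) / (-11.9) = 0.9973
Change: (0.6329, 0.6297, 0.8256, -0.5727) → max |·| = 0.8256

0.8256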